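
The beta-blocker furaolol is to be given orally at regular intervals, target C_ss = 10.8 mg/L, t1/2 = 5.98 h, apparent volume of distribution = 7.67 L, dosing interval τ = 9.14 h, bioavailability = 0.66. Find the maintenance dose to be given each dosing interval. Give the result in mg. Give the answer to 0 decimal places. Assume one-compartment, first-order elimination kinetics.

k = ln2 / t½ = 0.693147 / 5.98 = 0.1159 h⁻¹
CL = k × Vd = 0.1159 × 7.67 = 0.8890 L/h
At steady state, F × (Dose/τ) = Css × CL.
Dose = Css × CL × τ / F = 10.8 × 0.8890 × 9.14 / 0.66 = 133.0 mg

133 mg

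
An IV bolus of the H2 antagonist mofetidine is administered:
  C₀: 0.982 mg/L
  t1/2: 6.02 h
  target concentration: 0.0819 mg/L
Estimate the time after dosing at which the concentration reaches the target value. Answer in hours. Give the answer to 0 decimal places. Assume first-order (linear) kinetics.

22 h

k = ln2 / t½ = 0.693147 / 6.02 = 0.1151 h⁻¹
t = ln(C₀ / C) / k = ln(0.9820 / 0.0819) / 0.1151
  = ln(11.99) / 0.1151 = 2.484 / 0.1151 = 21.58 h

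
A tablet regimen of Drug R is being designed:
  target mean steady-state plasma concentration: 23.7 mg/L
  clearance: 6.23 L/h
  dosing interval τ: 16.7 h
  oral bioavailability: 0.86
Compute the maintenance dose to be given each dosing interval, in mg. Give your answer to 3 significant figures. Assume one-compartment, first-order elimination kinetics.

2870 mg

At steady state, F × (Dose/τ) = Css × CL.
Dose = Css × CL × τ / F = 23.7 × 6.230 × 16.7 / 0.86 = 2867 mg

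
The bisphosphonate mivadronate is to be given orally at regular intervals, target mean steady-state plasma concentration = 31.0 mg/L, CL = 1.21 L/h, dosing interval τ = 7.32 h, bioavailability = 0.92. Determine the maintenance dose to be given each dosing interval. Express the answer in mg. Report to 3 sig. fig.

At steady state, F × (Dose/τ) = Css × CL.
Dose = Css × CL × τ / F = 31.0 × 1.210 × 7.32 / 0.92 = 298.4 mg

298 mg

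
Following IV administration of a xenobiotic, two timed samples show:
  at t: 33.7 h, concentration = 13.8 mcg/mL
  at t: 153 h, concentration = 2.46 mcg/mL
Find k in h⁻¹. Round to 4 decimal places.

k = ln(C₁/C₂) / (t₂ − t₁) = ln(13.8/2.46) / (153 − 33.7)
  = 1.725 / 119.3 = 0.01446 h⁻¹

0.0145 h⁻¹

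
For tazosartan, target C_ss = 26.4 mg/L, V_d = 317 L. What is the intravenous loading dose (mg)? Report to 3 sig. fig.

8370 mg

LD = Css × Vd = 26.4 × 317 = 8369 mg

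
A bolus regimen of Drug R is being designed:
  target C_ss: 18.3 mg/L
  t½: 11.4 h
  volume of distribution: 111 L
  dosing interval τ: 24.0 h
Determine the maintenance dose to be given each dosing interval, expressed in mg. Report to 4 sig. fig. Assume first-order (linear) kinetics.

2964 mg

k = ln2 / t½ = 0.693147 / 11.4 = 0.06080 h⁻¹
CL = k × Vd = 0.06080 × 111 = 6.749 L/h
At steady state, Dose/τ = Css × CL.
Dose = Css × CL × τ = 18.3 × 6.749 × 24.0 = 2964 mg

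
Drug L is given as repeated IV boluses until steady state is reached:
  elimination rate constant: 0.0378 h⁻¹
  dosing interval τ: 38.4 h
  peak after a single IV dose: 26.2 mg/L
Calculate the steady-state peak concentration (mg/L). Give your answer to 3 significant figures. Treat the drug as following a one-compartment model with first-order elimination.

e^(−kτ) = e^(−0.03780 × 38.4) = 0.2342
Accumulation ratio R = 1 / (1 − e^(−kτ)) = 1 / (1 − 0.2342) = 1.306
Steady-state peak = C₀ × R = 26.2 × 1.306 = 34.22 mg/L

34.2 mg/L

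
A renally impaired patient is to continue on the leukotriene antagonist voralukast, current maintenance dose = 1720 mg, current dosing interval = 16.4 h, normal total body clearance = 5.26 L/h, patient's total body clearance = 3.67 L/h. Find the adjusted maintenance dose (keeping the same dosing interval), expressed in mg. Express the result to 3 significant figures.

To keep the same average steady-state level, dosing rate must scale with clearance.
CL ratio = 3.67 / 5.26 = 0.6977
New dose (same interval) = 1720 × 0.6977 = 1200 mg

1200 mg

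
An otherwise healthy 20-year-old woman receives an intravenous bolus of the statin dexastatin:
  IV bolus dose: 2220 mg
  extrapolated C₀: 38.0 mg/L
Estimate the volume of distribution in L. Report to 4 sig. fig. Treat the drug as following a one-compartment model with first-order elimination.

Vd = Dose / C₀ = 2220 / 38.0 = 58.42 L

58.42 L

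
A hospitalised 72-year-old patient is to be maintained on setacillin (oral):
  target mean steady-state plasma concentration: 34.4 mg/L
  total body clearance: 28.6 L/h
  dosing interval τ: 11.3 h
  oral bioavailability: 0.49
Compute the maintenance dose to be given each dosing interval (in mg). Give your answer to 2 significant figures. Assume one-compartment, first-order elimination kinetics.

At steady state, F × (Dose/τ) = Css × CL.
Dose = Css × CL × τ / F = 34.4 × 28.60 × 11.3 / 0.49 = 22690 mg

23000 mg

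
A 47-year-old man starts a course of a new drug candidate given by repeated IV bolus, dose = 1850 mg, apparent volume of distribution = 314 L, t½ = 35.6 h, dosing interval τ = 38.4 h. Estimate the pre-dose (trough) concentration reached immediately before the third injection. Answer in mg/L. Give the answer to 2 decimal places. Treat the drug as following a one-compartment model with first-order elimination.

4.11 mg/L

C₀ per dose = Dose / Vd = 1850 / 314 = 5.892 mg/L
k = ln2 / t½ = 0.693147 / 35.6 = 0.01947 h⁻¹
Fraction remaining after one interval: r = e^(−kτ) = e^(−0.01947 × 38.4) = 0.4735
Before dose 3, 2 doses have been given (aged 1τ, 2τ).
C_trough = C₀ × (r + r²) = 5.892 × (0.4735 + 0.2242) = 4.111 mg/L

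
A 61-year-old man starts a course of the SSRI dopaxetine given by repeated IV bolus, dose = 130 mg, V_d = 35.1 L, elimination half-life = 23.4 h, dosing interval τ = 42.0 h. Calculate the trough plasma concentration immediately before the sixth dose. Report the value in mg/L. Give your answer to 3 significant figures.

1.50 mg/L

C₀ per dose = Dose / Vd = 130 / 35.1 = 3.704 mg/L
k = ln2 / t½ = 0.693147 / 23.4 = 0.02962 h⁻¹
Fraction remaining after one interval: r = e^(−kτ) = e^(−0.02962 × 42.0) = 0.2882
Before dose 6, 5 doses have been given (aged 1τ, 2τ, 3τ, 4τ, 5τ).
C_trough = C₀ × (r + r² + … + r^5) = C₀ × r(1−r^5)/(1−r)
        = 3.704 × 0.2882 × (1 − 0.001988) / (1 − 0.2882) = 1.497 mg/L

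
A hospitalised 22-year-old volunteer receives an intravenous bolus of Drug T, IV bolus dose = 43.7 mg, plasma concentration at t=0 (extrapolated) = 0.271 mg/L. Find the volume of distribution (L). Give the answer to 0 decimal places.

Vd = Dose / C₀ = 43.70 / 0.271 = 161.3 L

161 L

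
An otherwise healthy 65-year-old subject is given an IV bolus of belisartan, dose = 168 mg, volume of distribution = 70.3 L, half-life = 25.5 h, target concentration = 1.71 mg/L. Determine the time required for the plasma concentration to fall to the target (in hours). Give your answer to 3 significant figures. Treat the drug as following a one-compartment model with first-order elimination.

12.3 h

C₀ = Dose / Vd = 168.0 / 70.3 = 2.390 mg/L
k = ln2 / t½ = 0.693147 / 25.5 = 0.02718 h⁻¹
t = ln(C₀ / C) / k = ln(2.390 / 1.71) / 0.02718
  = ln(1.398) / 0.02718 = 0.3350 / 0.02718 = 12.33 h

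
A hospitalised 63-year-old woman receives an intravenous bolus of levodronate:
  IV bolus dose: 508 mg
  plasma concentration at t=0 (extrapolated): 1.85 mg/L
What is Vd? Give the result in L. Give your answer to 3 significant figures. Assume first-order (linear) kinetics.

275 L

Vd = Dose / C₀ = 508.0 / 1.85 = 274.6 L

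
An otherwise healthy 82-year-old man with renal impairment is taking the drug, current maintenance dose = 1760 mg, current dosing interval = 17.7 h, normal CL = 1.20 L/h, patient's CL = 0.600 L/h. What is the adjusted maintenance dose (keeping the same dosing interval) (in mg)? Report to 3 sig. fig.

880 mg

To keep the same average steady-state level, dosing rate must scale with clearance.
CL ratio = 0.600 / 1.20 = 0.5000
New dose (same interval) = 1760 × 0.5000 = 880.0 mg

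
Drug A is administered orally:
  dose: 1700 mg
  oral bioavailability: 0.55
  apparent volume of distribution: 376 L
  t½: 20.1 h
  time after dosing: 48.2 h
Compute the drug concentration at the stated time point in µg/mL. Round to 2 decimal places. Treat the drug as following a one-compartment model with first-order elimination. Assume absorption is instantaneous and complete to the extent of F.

Amount reaching circulation = F × Dose = 0.55 × 1700 = 935.0 mg
C₀ = F·Dose / Vd = 935.0 / 376 = 2.487 mg/L
k = ln2 / t½ = 0.693147 / 20.1 = 0.03448 h⁻¹
C = C₀ · e^(−k·t) = 2.487 × e^(−0.03448 × 48.2)
  = 2.487 × 0.1898 = 0.4720 mg/L
(0.4720 mg/L = 0.4720 µg/mL)

0.47 µg/mL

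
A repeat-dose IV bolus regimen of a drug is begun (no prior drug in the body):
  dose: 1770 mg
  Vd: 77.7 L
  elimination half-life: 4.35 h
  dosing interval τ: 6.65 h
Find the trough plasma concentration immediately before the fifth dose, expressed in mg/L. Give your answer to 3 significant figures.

11.9 mg/L

C₀ per dose = Dose / Vd = 1770 / 77.7 = 22.78 mg/L
k = ln2 / t½ = 0.693147 / 4.35 = 0.1593 h⁻¹
Fraction remaining after one interval: r = e^(−kτ) = e^(−0.1593 × 6.65) = 0.3467
Before dose 5, 4 doses have been given (aged 1τ, 2τ, 3τ, 4τ).
C_trough = C₀ × (r + r² + … + r^4) = C₀ × r(1−r^4)/(1−r)
        = 22.78 × 0.3467 × (1 − 0.01445) / (1 − 0.3467) = 11.91 mg/L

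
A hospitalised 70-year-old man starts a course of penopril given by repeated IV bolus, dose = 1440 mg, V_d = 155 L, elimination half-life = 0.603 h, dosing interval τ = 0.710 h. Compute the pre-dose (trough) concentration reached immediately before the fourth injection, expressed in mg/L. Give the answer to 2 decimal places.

C₀ per dose = Dose / Vd = 1440 / 155 = 9.290 mg/L
k = ln2 / t½ = 0.693147 / 0.603 = 1.149 h⁻¹
Fraction remaining after one interval: r = e^(−kτ) = e^(−1.149 × 0.710) = 0.4423
Before dose 4, 3 doses have been given (aged 1τ, 2τ, 3τ).
C_trough = C₀ × (r + r² + … + r^3) = C₀ × r(1−r^3)/(1−r)
        = 9.290 × 0.4423 × (1 − 0.08653) / (1 − 0.4423) = 6.730 mg/L

6.73 mg/L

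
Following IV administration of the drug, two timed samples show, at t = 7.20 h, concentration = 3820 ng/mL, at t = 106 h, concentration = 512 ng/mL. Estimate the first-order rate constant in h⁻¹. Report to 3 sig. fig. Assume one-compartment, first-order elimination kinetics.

k = ln(C₁/C₂) / (t₂ − t₁) = ln(3820/512) / (106 − 7.20)
  = 2.010 / 98.80 = 0.02034 h⁻¹

0.0203 h⁻¹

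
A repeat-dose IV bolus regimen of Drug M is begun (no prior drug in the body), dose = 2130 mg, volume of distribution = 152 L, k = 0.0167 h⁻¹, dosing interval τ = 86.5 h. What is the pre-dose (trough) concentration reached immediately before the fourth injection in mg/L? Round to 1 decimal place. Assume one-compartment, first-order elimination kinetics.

C₀ per dose = Dose / Vd = 2130 / 152 = 14.01 mg/L
Fraction remaining after one interval: r = e^(−kτ) = e^(−0.01670 × 86.5) = 0.2359
Before dose 4, 3 doses have been given (aged 1τ, 2τ, 3τ).
C_trough = C₀ × (r + r² + … + r^3) = C₀ × r(1−r^3)/(1−r)
        = 14.01 × 0.2359 × (1 − 0.01313) / (1 − 0.2359) = 4.269 mg/L

4.3 mg/L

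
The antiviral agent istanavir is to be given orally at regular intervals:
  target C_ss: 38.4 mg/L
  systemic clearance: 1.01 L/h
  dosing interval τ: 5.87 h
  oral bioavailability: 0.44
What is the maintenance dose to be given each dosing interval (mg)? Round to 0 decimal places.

At steady state, F × (Dose/τ) = Css × CL.
Dose = Css × CL × τ / F = 38.4 × 1.010 × 5.87 / 0.44 = 517.4 mg

517 mg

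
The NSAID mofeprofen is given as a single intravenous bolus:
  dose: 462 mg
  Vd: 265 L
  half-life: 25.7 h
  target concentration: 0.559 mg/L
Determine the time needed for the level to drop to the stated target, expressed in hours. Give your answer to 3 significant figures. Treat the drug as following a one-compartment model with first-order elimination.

C₀ = Dose / Vd = 462.0 / 265 = 1.743 mg/L
k = ln2 / t½ = 0.693147 / 25.7 = 0.02697 h⁻¹
t = ln(C₀ / C) / k = ln(1.743 / 0.559) / 0.02697
  = ln(3.118) / 0.02697 = 1.137 / 0.02697 = 42.16 h

42.2 h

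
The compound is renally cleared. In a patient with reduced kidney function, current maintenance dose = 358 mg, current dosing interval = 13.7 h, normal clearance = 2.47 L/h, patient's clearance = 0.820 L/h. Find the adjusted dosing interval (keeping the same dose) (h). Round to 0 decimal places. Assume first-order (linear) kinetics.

To keep the same average steady-state level, dosing rate must scale with clearance.
CL ratio = 0.820 / 2.47 = 0.3320
New interval (same dose) = 13.7 / 0.3320 = 41.27 h

41 h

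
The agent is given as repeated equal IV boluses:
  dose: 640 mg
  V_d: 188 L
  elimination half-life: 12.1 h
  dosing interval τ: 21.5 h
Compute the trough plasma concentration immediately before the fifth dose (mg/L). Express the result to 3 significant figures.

1.39 mg/L

C₀ per dose = Dose / Vd = 640 / 188 = 3.404 mg/L
k = ln2 / t½ = 0.693147 / 12.1 = 0.05728 h⁻¹
Fraction remaining after one interval: r = e^(−kτ) = e^(−0.05728 × 21.5) = 0.2918
Before dose 5, 4 doses have been given (aged 1τ, 2τ, 3τ, 4τ).
C_trough = C₀ × (r + r² + … + r^4) = C₀ × r(1−r^4)/(1−r)
        = 3.404 × 0.2918 × (1 − 0.007250) / (1 − 0.2918) = 1.392 mg/L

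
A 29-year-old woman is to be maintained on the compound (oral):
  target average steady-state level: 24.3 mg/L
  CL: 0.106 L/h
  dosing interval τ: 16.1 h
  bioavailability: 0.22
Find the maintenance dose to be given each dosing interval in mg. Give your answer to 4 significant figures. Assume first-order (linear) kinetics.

At steady state, F × (Dose/τ) = Css × CL.
Dose = Css × CL × τ / F = 24.3 × 0.1060 × 16.1 / 0.22 = 188.5 mg

188.5 mg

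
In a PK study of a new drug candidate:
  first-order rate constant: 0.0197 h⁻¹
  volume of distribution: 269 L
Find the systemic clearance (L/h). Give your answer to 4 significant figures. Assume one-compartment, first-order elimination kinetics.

CL = k × Vd = 0.0197 × 269 = 5.299 L/h

5.299 L/h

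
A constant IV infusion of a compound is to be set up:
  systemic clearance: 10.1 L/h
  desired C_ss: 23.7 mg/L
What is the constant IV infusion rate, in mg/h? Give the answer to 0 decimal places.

239 mg/h

At steady state, infusion rate R₀ = Css × CL = 23.7 × 10.10 = 239.4 mg/h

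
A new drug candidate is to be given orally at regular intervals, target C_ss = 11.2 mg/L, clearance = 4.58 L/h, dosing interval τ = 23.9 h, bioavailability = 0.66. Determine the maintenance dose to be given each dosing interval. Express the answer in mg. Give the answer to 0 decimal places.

1858 mg

At steady state, F × (Dose/τ) = Css × CL.
Dose = Css × CL × τ / F = 11.2 × 4.580 × 23.9 / 0.66 = 1858 mg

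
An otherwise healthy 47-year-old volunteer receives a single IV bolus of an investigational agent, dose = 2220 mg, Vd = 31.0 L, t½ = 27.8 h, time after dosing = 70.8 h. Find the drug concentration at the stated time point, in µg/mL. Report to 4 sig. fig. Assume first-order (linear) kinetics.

C₀ = Dose / Vd = 2220 / 31.0 = 71.61 mg/L
k = ln2 / t½ = 0.693147 / 27.8 = 0.02493 h⁻¹
C = C₀ · e^(−k·t) = 71.61 × e^(−0.02493 × 70.8)
  = 71.61 × 0.1712 = 12.26 mg/L
(12.26 mg/L = 12.26 µg/mL)

12.26 µg/mL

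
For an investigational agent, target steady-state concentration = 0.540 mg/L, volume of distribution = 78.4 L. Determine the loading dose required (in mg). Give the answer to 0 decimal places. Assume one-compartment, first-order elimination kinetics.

LD = Css × Vd = 0.540 × 78.4 = 42.34 mg

42 mg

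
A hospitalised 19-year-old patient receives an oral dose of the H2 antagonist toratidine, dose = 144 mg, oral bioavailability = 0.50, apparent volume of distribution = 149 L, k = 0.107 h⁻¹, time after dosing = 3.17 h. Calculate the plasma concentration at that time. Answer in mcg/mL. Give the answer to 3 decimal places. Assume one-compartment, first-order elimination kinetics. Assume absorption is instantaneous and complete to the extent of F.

Amount reaching circulation = F × Dose = 0.50 × 144.0 = 72.00 mg
C₀ = F·Dose / Vd = 72.00 / 149 = 0.4832 mg/L
C = C₀ · e^(−k·t) = 0.4832 × e^(−0.1070 × 3.17)
  = 0.4832 × 0.7123 = 0.3442 mg/L
(0.3442 mg/L = 0.3442 mcg/mL)

0.344 mcg/mL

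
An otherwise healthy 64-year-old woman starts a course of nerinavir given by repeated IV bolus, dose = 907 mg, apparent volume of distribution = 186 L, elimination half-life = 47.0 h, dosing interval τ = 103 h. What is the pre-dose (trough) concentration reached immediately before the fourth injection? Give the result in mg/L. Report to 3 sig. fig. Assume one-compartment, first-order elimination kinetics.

1.35 mg/L

C₀ per dose = Dose / Vd = 907 / 186 = 4.876 mg/L
k = ln2 / t½ = 0.693147 / 47.0 = 0.01475 h⁻¹
Fraction remaining after one interval: r = e^(−kτ) = e^(−0.01475 × 103) = 0.2189
Before dose 4, 3 doses have been given (aged 1τ, 2τ, 3τ).
C_trough = C₀ × (r + r² + … + r^3) = C₀ × r(1−r^3)/(1−r)
        = 4.876 × 0.2189 × (1 − 0.01049) / (1 − 0.2189) = 1.352 mg/L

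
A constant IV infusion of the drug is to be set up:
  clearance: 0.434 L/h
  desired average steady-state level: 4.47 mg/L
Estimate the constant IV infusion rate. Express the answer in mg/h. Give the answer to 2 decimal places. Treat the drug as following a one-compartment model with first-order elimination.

At steady state, infusion rate R₀ = Css × CL = 4.47 × 0.4340 = 1.940 mg/h

1.94 mg/h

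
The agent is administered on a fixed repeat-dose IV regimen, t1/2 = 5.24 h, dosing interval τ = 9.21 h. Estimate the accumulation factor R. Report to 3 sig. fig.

k = ln2 / t½ = 0.693147 / 5.24 = 0.1323 h⁻¹
e^(−kτ) = e^(−0.1323 × 9.21) = 0.2957
Accumulation ratio R = 1 / (1 − e^(−kτ)) = 1 / (1 − 0.2957) = 1.420

1.42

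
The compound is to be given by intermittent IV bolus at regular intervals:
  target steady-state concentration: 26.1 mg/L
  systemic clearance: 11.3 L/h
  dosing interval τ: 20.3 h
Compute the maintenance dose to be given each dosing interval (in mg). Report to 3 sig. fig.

At steady state, Dose/τ = Css × CL.
Dose = Css × CL × τ = 26.1 × 11.30 × 20.3 = 5987 mg

5990 mg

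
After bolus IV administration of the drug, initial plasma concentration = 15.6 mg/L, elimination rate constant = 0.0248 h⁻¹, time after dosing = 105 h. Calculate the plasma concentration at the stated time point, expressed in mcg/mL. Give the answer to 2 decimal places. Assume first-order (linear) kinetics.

C = C₀ · e^(−k·t) = 15.60 × e^(−0.02480 × 105)
  = 15.60 × 0.07398 = 1.154 mg/L
(1.154 mg/L = 1.154 mcg/mL)

1.15 mcg/mL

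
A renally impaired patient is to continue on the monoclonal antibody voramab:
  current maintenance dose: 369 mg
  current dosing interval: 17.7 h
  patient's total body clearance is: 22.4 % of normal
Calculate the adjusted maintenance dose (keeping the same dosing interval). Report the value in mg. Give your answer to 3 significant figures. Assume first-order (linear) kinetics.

To keep the same average steady-state level, dosing rate must scale with clearance.
CL ratio = 22.4 / 100 = 0.2240
New dose (same interval) = 369 × 0.2240 = 82.66 mg

82.7 mg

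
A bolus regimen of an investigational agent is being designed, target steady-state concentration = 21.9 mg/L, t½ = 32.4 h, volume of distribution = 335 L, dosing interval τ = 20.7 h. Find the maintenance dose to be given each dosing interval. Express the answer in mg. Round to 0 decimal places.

k = ln2 / t½ = 0.693147 / 32.4 = 0.02139 h⁻¹
CL = k × Vd = 0.02139 × 335 = 7.166 L/h
At steady state, Dose/τ = Css × CL.
Dose = Css × CL × τ = 21.9 × 7.166 × 20.7 = 3249 mg

3249 mg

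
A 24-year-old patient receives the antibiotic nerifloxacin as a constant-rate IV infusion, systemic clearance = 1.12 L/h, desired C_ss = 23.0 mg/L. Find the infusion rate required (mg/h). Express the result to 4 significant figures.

25.76 mg/h

At steady state, infusion rate R₀ = Css × CL = 23.0 × 1.120 = 25.76 mg/h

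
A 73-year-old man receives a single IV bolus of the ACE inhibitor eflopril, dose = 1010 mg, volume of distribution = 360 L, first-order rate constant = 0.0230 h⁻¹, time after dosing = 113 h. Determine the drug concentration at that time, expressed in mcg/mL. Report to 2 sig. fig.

0.21 mcg/mL

C₀ = Dose / Vd = 1010 / 360 = 2.806 mg/L
C = C₀ · e^(−k·t) = 2.806 × e^(−0.02300 × 113)
  = 2.806 × 0.07435 = 0.2086 mg/L
(0.2086 mg/L = 0.2086 mcg/mL)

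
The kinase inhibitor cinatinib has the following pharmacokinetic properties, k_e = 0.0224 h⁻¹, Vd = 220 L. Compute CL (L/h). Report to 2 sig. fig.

4.9 L/h

CL = k × Vd = 0.0224 × 220 = 4.928 L/h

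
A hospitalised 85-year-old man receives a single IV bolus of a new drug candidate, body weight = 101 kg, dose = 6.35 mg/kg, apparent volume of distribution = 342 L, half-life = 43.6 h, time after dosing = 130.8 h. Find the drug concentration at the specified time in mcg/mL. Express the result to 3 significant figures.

0.234 mcg/mL

Total dose = 6.35 × 101 = 641.4 mg
C₀ = Dose / Vd = 641.4 / 342 = 1.875 mg/L
k = ln2 / t½ = 0.693147 / 43.6 = 0.01590 h⁻¹
t / t½ = 130.8 / 43.6 = 3 half-lives
C = C₀ × (1/2)^3 = 1.875 × 0.1250 = 0.2344 mg/L
(0.2344 mg/L = 0.2344 mcg/mL)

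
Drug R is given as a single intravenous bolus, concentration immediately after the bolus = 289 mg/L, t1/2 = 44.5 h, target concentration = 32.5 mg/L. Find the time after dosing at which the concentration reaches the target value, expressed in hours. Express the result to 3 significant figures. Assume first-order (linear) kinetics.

140 h

k = ln2 / t½ = 0.693147 / 44.5 = 0.01558 h⁻¹
t = ln(C₀ / C) / k = ln(289.0 / 32.5) / 0.01558
  = ln(8.892) / 0.01558 = 2.185 / 0.01558 = 140.2 h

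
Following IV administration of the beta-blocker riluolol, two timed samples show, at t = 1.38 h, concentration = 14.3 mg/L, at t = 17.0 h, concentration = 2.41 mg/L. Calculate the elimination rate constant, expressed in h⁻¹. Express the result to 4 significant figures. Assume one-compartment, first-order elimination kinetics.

0.1140 h⁻¹

k = ln(C₁/C₂) / (t₂ − t₁) = ln(14.3/2.41) / (17.0 − 1.38)
  = 1.781 / 15.62 = 0.1140 h⁻¹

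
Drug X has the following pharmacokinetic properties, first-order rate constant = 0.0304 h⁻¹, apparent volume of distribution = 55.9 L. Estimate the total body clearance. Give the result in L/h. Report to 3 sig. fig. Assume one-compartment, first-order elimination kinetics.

1.70 L/h

CL = k × Vd = 0.0304 × 55.9 = 1.699 L/h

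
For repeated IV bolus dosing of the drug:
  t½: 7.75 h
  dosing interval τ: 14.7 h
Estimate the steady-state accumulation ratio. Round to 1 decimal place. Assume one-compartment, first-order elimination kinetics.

k = ln2 / t½ = 0.693147 / 7.75 = 0.08944 h⁻¹
e^(−kτ) = e^(−0.08944 × 14.7) = 0.2685
Accumulation ratio R = 1 / (1 − e^(−kτ)) = 1 / (1 − 0.2685) = 1.367

1.4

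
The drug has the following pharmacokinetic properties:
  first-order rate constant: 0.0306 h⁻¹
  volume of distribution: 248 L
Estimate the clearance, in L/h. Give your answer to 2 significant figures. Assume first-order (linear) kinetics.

CL = k × Vd = 0.0306 × 248 = 7.589 L/h

7.6 L/h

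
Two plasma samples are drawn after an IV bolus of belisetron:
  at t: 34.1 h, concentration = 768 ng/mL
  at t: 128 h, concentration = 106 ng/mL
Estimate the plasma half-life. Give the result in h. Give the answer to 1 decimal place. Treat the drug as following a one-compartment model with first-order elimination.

k = ln(C₁/C₂) / (t₂ − t₁) = ln(768/106) / (128 − 34.1)
  = 1.980 / 93.90 = 0.02109 h⁻¹
t½ = ln2 / k = 0.693147 / 0.02109 = 32.87 h

32.9 h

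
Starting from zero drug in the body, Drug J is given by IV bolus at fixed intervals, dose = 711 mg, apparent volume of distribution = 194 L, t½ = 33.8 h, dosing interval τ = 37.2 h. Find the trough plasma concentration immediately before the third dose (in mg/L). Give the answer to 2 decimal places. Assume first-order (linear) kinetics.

2.51 mg/L

C₀ per dose = Dose / Vd = 711 / 194 = 3.665 mg/L
k = ln2 / t½ = 0.693147 / 33.8 = 0.02051 h⁻¹
Fraction remaining after one interval: r = e^(−kτ) = e^(−0.02051 × 37.2) = 0.4663
Before dose 3, 2 doses have been given (aged 1τ, 2τ).
C_trough = C₀ × (r + r²) = 3.665 × (0.4663 + 0.2174) = 2.506 mg/L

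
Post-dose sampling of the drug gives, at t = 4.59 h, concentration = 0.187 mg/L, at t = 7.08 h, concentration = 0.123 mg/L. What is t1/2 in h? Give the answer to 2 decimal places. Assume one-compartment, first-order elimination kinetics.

4.12 h

k = ln(C₁/C₂) / (t₂ − t₁) = ln(0.187/0.123) / (7.08 − 4.59)
  = 0.4189 / 2.490 = 0.1682 h⁻¹
t½ = ln2 / k = 0.693147 / 0.1682 = 4.121 h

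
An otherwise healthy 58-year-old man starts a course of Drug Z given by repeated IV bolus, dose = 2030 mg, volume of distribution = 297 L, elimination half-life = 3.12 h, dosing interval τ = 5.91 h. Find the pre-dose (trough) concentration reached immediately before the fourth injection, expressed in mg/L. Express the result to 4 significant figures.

2.466 mg/L

C₀ per dose = Dose / Vd = 2030 / 297 = 6.835 mg/L
k = ln2 / t½ = 0.693147 / 3.12 = 0.2222 h⁻¹
Fraction remaining after one interval: r = e^(−kτ) = e^(−0.2222 × 5.91) = 0.2690
Before dose 4, 3 doses have been given (aged 1τ, 2τ, 3τ).
C_trough = C₀ × (r + r² + … + r^3) = C₀ × r(1−r^3)/(1−r)
        = 6.835 × 0.2690 × (1 − 0.01947) / (1 − 0.2690) = 2.466 mg/L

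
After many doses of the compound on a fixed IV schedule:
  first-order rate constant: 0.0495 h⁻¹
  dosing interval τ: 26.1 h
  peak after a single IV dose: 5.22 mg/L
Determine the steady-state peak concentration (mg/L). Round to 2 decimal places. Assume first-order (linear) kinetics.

7.20 mg/L

e^(−kτ) = e^(−0.04950 × 26.1) = 0.2747
Accumulation ratio R = 1 / (1 − e^(−kτ)) = 1 / (1 − 0.2747) = 1.379
Steady-state peak = C₀ × R = 5.22 × 1.379 = 7.198 mg/L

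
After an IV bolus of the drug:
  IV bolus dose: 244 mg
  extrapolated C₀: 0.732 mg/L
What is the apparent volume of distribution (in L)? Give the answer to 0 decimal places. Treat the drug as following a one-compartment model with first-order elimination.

333 L

Vd = Dose / C₀ = 244.0 / 0.732 = 333.3 L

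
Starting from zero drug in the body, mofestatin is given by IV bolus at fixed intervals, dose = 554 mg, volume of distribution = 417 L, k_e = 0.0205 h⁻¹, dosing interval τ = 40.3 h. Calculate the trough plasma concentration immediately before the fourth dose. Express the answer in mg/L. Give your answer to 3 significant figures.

0.948 mg/L

C₀ per dose = Dose / Vd = 554 / 417 = 1.329 mg/L
Fraction remaining after one interval: r = e^(−kτ) = e^(−0.02050 × 40.3) = 0.4377
Before dose 4, 3 doses have been given (aged 1τ, 2τ, 3τ).
C_trough = C₀ × (r + r² + … + r^3) = C₀ × r(1−r^3)/(1−r)
        = 1.329 × 0.4377 × (1 − 0.08386) / (1 − 0.4377) = 0.9478 mg/L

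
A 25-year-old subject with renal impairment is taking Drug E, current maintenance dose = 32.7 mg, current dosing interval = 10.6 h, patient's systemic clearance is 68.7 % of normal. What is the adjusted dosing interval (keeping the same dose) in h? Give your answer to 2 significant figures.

15 h

To keep the same average steady-state level, dosing rate must scale with clearance.
CL ratio = 68.7 / 100 = 0.6870
New interval (same dose) = 10.6 / 0.6870 = 15.43 h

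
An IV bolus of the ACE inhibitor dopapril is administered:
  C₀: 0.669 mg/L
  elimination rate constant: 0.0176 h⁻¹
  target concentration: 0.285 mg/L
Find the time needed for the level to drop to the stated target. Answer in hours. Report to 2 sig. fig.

48 h

t = ln(C₀ / C) / k = ln(0.6690 / 0.285) / 0.01760
  = ln(2.347) / 0.01760 = 0.8531 / 0.01760 = 48.47 h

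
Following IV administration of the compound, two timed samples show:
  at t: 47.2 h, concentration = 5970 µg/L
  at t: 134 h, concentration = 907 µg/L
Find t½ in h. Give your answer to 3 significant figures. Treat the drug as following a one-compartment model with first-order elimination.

31.9 h

k = ln(C₁/C₂) / (t₂ − t₁) = ln(5970/907) / (134 − 47.2)
  = 1.884 / 86.80 = 0.02171 h⁻¹
t½ = ln2 / k = 0.693147 / 0.02171 = 31.93 h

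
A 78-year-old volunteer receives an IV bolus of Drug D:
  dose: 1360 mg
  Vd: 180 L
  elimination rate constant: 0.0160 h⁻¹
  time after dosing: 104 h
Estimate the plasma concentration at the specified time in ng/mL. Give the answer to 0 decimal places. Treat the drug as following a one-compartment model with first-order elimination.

1431 ng/mL

C₀ = Dose / Vd = 1360 / 180 = 7.556 mg/L
C = C₀ · e^(−k·t) = 7.556 × e^(−0.01600 × 104)
  = 7.556 × 0.1894 = 1.431 mg/L
Convert: 1.431 mg/L × 1000 = 1431 ng/mL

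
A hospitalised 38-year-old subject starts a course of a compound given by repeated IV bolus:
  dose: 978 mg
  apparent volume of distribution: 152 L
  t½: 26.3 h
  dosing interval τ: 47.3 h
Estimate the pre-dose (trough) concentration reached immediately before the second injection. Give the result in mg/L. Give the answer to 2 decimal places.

1.85 mg/L

C₀ per dose = Dose / Vd = 978 / 152 = 6.434 mg/L
k = ln2 / t½ = 0.693147 / 26.3 = 0.02636 h⁻¹
Fraction remaining after one interval: r = e^(−kτ) = e^(−0.02636 × 47.3) = 0.2874
Before dose 2, 1 dose has been given (aged 1τ).
C_trough = C₀ × r = 6.434 × 0.2874 = 1.849 mg/L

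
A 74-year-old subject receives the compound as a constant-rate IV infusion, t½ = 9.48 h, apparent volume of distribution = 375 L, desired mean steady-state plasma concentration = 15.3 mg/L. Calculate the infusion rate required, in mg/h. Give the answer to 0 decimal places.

420 mg/h

k = ln2 / t½ = 0.693147 / 9.48 = 0.07312 h⁻¹
CL = k × Vd = 0.07312 × 375 = 27.42 L/h
At steady state, infusion rate R₀ = Css × CL = 15.3 × 27.42 = 419.5 mg/h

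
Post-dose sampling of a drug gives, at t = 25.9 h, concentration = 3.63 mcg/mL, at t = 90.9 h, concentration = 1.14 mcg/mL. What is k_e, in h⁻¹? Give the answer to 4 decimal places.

0.0178 h⁻¹

k = ln(C₁/C₂) / (t₂ − t₁) = ln(3.63/1.14) / (90.9 − 25.9)
  = 1.158 / 65.00 = 0.01782 h⁻¹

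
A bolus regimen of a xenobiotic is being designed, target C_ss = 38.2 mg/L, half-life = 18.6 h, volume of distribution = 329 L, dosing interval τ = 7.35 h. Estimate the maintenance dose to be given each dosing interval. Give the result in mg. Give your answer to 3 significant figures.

k = ln2 / t½ = 0.693147 / 18.6 = 0.03727 h⁻¹
CL = k × Vd = 0.03727 × 329 = 12.26 L/h
At steady state, Dose/τ = Css × CL.
Dose = Css × CL × τ = 38.2 × 12.26 × 7.35 = 3442 mg

3440 mg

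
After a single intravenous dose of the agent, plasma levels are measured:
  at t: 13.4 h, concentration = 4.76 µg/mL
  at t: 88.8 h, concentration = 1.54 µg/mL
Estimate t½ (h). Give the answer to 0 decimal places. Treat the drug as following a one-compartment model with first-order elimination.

46 h

k = ln(C₁/C₂) / (t₂ − t₁) = ln(4.76/1.54) / (88.8 − 13.4)
  = 1.128 / 75.40 = 0.01496 h⁻¹
t½ = ln2 / k = 0.693147 / 0.01496 = 46.33 h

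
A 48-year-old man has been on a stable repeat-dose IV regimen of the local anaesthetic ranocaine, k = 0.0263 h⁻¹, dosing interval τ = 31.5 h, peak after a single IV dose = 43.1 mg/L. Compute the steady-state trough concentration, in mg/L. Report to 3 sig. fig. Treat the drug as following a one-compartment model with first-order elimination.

e^(−kτ) = e^(−0.02630 × 31.5) = 0.4367
Accumulation ratio R = 1 / (1 − e^(−kτ)) = 1 / (1 − 0.4367) = 1.775
Steady-state trough = C₀ × R × e^(−kτ) = 43.1 × 1.775 × 0.4367 = 33.41 mg/L

33.4 mg/L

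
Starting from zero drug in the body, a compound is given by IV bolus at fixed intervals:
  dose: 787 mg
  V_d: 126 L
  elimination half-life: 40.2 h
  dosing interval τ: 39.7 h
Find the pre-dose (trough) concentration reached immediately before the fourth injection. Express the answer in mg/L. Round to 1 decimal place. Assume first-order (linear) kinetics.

C₀ per dose = Dose / Vd = 787 / 126 = 6.246 mg/L
k = ln2 / t½ = 0.693147 / 40.2 = 0.01724 h⁻¹
Fraction remaining after one interval: r = e^(−kτ) = e^(−0.01724 × 39.7) = 0.5044
Before dose 4, 3 doses have been given (aged 1τ, 2τ, 3τ).
C_trough = C₀ × (r + r² + … + r^3) = C₀ × r(1−r^3)/(1−r)
        = 6.246 × 0.5044 × (1 − 0.1283) / (1 − 0.5044) = 5.541 mg/L

5.5 mg/L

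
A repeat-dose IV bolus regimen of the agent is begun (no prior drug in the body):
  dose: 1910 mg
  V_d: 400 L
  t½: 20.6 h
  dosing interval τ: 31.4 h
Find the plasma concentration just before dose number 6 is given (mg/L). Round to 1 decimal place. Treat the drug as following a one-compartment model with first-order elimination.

C₀ per dose = Dose / Vd = 1910 / 400 = 4.775 mg/L
k = ln2 / t½ = 0.693147 / 20.6 = 0.03365 h⁻¹
Fraction remaining after one interval: r = e^(−kτ) = e^(−0.03365 × 31.4) = 0.3476
Before dose 6, 5 doses have been given (aged 1τ, 2τ, 3τ, 4τ, 5τ).
C_trough = C₀ × (r + r² + … + r^5) = C₀ × r(1−r^5)/(1−r)
        = 4.775 × 0.3476 × (1 − 0.005075) / (1 − 0.3476) = 2.531 mg/L

2.5 mg/L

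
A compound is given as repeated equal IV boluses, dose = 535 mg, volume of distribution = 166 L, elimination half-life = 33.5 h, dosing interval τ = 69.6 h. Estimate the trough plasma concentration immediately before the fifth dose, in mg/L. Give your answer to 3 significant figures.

C₀ per dose = Dose / Vd = 535 / 166 = 3.223 mg/L
k = ln2 / t½ = 0.693147 / 33.5 = 0.02069 h⁻¹
Fraction remaining after one interval: r = e^(−kτ) = e^(−0.02069 × 69.6) = 0.2369
Before dose 5, 4 doses have been given (aged 1τ, 2τ, 3τ, 4τ).
C_trough = C₀ × (r + r² + … + r^4) = C₀ × r(1−r^4)/(1−r)
        = 3.223 × 0.2369 × (1 − 0.003150) / (1 − 0.2369) = 0.9974 mg/L

0.997 mg/L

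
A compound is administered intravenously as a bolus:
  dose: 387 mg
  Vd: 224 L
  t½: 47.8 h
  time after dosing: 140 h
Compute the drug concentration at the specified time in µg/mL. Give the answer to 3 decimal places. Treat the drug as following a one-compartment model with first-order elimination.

C₀ = Dose / Vd = 387.0 / 224 = 1.728 mg/L
k = ln2 / t½ = 0.693147 / 47.8 = 0.01450 h⁻¹
C = C₀ · e^(−k·t) = 1.728 × e^(−0.01450 × 140)
  = 1.728 × 0.1313 = 0.2269 mg/L
(0.2269 mg/L = 0.2269 µg/mL)

0.227 µg/mL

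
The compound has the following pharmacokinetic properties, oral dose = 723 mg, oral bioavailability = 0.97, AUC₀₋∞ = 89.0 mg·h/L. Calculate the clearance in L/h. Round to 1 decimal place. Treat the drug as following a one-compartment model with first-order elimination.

7.9 L/h

CL = F·Dose / AUC = 0.97 × 723 / 89.0 = 7.880 L/h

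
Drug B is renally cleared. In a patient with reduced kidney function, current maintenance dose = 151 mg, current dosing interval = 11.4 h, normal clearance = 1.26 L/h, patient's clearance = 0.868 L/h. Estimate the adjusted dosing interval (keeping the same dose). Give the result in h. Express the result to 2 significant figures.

17 h

To keep the same average steady-state level, dosing rate must scale with clearance.
CL ratio = 0.868 / 1.26 = 0.6889
New interval (same dose) = 11.4 / 0.6889 = 16.55 h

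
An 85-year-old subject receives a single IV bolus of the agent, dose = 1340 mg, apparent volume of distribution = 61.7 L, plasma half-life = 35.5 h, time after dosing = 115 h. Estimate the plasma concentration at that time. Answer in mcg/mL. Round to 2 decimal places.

C₀ = Dose / Vd = 1340 / 61.7 = 21.72 mg/L
k = ln2 / t½ = 0.693147 / 35.5 = 0.01953 h⁻¹
C = C₀ · e^(−k·t) = 21.72 × e^(−0.01953 × 115)
  = 21.72 × 0.1058 = 2.298 mg/L
(2.298 mg/L = 2.298 mcg/mL)

2.30 mcg/mL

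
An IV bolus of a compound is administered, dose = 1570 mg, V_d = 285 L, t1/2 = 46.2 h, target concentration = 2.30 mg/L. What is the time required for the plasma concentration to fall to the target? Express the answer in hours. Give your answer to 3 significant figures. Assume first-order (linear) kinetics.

58.2 h

C₀ = Dose / Vd = 1570 / 285 = 5.509 mg/L
k = ln2 / t½ = 0.693147 / 46.2 = 0.01500 h⁻¹
t = ln(C₀ / C) / k = ln(5.509 / 2.30) / 0.01500
  = ln(2.395) / 0.01500 = 0.8734 / 0.01500 = 58.23 h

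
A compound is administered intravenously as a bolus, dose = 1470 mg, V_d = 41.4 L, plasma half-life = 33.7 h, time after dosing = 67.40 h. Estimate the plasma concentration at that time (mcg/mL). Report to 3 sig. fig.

8.88 mcg/mL

C₀ = Dose / Vd = 1470 / 41.4 = 35.51 mg/L
k = ln2 / t½ = 0.693147 / 33.7 = 0.02057 h⁻¹
t / t½ = 67.40 / 33.7 = 2 half-lives
C = C₀ × (1/2)^2 = 35.51 × 0.2500 = 8.878 mg/L
(8.878 mg/L = 8.878 mcg/mL)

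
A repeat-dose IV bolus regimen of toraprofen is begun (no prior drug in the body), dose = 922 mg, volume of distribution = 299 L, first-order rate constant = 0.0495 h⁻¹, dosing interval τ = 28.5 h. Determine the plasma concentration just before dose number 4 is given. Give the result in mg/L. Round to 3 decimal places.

0.981 mg/L

C₀ per dose = Dose / Vd = 922 / 299 = 3.084 mg/L
Fraction remaining after one interval: r = e^(−kτ) = e^(−0.04950 × 28.5) = 0.2440
Before dose 4, 3 doses have been given (aged 1τ, 2τ, 3τ).
C_trough = C₀ × (r + r² + … + r^3) = C₀ × r(1−r^3)/(1−r)
        = 3.084 × 0.2440 × (1 − 0.01453) / (1 − 0.2440) = 0.9809 mg/L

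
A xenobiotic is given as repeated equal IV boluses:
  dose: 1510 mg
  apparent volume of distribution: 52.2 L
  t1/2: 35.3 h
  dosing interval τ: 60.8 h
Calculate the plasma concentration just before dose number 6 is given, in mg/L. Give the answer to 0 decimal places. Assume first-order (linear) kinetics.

C₀ per dose = Dose / Vd = 1510 / 52.2 = 28.93 mg/L
k = ln2 / t½ = 0.693147 / 35.3 = 0.01964 h⁻¹
Fraction remaining after one interval: r = e^(−kτ) = e^(−0.01964 × 60.8) = 0.3030
Before dose 6, 5 doses have been given (aged 1τ, 2τ, 3τ, 4τ, 5τ).
C_trough = C₀ × (r + r² + … + r^5) = C₀ × r(1−r^5)/(1−r)
        = 28.93 × 0.3030 × (1 − 0.002554) / (1 − 0.3030) = 12.54 mg/L

13 mg/L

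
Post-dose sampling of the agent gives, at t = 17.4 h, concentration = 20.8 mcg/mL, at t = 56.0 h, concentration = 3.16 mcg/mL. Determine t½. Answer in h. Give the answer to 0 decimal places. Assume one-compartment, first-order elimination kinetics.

14 h

k = ln(C₁/C₂) / (t₂ − t₁) = ln(20.8/3.16) / (56.0 − 17.4)
  = 1.884 / 38.60 = 0.04881 h⁻¹
t½ = ln2 / k = 0.693147 / 0.04881 = 14.20 h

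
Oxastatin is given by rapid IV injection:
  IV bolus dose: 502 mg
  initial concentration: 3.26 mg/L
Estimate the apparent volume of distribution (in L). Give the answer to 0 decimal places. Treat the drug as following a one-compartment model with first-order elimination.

154 L

Vd = Dose / C₀ = 502.0 / 3.26 = 154.0 L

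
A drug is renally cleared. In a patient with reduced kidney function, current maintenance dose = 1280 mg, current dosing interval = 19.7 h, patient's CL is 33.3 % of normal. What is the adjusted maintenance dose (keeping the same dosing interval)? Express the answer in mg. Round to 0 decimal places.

To keep the same average steady-state level, dosing rate must scale with clearance.
CL ratio = 33.3 / 100 = 0.3330
New dose (same interval) = 1280 × 0.3330 = 426.2 mg

426 mg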